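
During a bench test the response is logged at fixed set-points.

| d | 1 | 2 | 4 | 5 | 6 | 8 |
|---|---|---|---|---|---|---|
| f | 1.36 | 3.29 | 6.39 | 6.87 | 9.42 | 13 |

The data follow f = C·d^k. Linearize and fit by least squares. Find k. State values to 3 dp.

k = 1.046

Linearized form: ln f = k·ln d + ln C. From the 6 transformed points,
Σln d = 7.5601, Σ(ln d)² = 12.5270, Σln f = 10.0881, Σln d·ln f = 15.8506.
Normal system: [[12.5270, 7.5601]; [7.5601, 6]]·[k, ln C]ᵀ = [15.8506, 10.0881]ᵀ.
Δ = 12.5270·6 − (7.5601)² = 18.0074; k = (15.8506·6 − 7.5601·10.0881)/18.0074 = 1.04608, ln C = (12.5270·10.0881 − 7.5601·15.8506)/18.0074 = 0.36327.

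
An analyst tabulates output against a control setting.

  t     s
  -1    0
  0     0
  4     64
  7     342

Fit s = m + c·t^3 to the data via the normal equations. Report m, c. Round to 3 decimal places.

m = 0.434, c = 0.996

AᵀA·[m, c]ᵀ = Aᵀs reads: 4·m + 406·c = 406;  406·m + 121746·c = 121402.
det = 4·121746 − 406² = 322148.
m = (406·121746 − 406·121402)/322148 = 34916/80537; c = (4·121402 − 406·406)/322148 = 80193/80537.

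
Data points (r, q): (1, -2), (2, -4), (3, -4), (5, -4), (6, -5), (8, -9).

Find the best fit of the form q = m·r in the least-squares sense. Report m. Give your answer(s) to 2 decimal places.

Entries of AᵀA: Σr·r = 139.
For Aᵀq: Σr·q = -144.
Hence m = -144 / 139 ≈ -1.03597.

m = -1.04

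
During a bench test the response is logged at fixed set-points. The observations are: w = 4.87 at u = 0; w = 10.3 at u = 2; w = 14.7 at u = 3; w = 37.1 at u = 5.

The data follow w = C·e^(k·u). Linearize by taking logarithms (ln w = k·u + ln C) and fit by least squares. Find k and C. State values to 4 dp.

Taking logs, ln w = k·u + ln C, so regress ln w on u.
Over the data: Σu = 10.0000, Σ(u)² = 38.0000, Σln w = 10.2167, Σu·ln w = 30.7959.
Normal system: [[38.0000, 10.0000]; [10.0000, 4]]·[k, ln C]ᵀ = [30.7959, 10.2167]ᵀ.
Δ = 38.0000·4 − (10.0000)² = 52.0000; k = (30.7959·4 − 10.0000·10.2167)/52.0000 = 0.40417, ln C = (38.0000·10.2167 − 10.0000·30.7959)/52.0000 = 1.54376, so C = exp(1.54376) = 4.68216.

k = 0.4042, C = 4.6822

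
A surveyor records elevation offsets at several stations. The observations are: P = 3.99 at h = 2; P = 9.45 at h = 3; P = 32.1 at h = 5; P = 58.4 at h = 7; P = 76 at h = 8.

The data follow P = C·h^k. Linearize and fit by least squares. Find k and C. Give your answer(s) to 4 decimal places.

k = 2.1452, C = 0.9168

With ln Pᵢ as the transformed response and ln hᵢ as the regressor:
Sums: Σln h = 7.4265, Σ(ln h)² = 12.3883, Σln P = 15.4967, Σln h·ln P = 25.9297.
Normal system: [[12.3883, 7.4265]; [7.4265, 5]]·[k, ln C]ᵀ = [25.9297, 15.4967]ᵀ.
Δ = 12.3883·5 − (7.4265)² = 6.7880; k = (25.9297·5 − 7.4265·15.4967)/6.7880 = 2.14517, ln C = (12.3883·15.4967 − 7.4265·25.9297)/6.7880 = -0.08690, so C = exp(-0.08690) = 0.91677.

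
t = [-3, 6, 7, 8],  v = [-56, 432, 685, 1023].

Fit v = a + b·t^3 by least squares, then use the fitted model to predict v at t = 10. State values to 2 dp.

v̂ = 2000.16

Setting ∂/∂a … = 0 gives: 4·a + 1044·b = 2084;  1044·a + 427178·b = 853555.
(Σ1 = 4, Σt^3 = 1044, Σt^3·t^3 = 427178, Σv = 2084, Σt^3·v = 853555.)
Determinant 4·427178 − 1044² = 618776.
a = (2084·427178 − 1044·853555)/618776 = -218117/154694; b = (4·853555 − 1044·2084)/618776 = 309631/154694.
At t = 10: v̂ = (-218117/154694)·(1) + (309631/154694)·(1000) = 309412883/154694.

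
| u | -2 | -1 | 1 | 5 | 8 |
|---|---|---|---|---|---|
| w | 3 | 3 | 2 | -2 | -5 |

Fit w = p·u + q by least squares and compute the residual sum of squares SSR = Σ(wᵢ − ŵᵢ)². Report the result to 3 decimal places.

Normal-equation sums: Σu·u = 95, Σu = 11, Σ1 = 5.
And Σu·w = -57, Σw = 1.
Δ = 95·5 − 11² = 354.
p = ((-57)·5 − 11·1)/354 = -148/177; q = (95·1 − 11·(-57))/354 = 361/177.
Residuals: -42/59, 22/177, 47/59, 25/177, -62/177; SSR = 230/177.

SSR = 1.299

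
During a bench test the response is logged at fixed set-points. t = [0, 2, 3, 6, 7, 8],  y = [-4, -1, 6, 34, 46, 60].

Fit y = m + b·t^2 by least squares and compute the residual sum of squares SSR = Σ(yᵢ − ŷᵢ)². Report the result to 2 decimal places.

SSR = 4.92

From the data, Σ1 = 6, Σt^2 = 162, Σt^2·t^2 = 7890.
For Mᵀy: Σy = 141, Σt^2·y = 7368.
Normal equations: [[6, 162]; [162, 7890]]·[m, b]ᵀ = [141, 7368]ᵀ.
Eliminating b: 7890·(row 1) − 162·(row 2) gives 21096·m = 7890·141 − 162·7368 = -81126, so m = -4507/1172.
Then b = (7368 − 162·(-4507/1172))/7890 = 1187/1172.
Residuals: -181/1172, -1413/1172, 214/293, 1623/1172, 64/293, -1141/1172; SSR = 5771/1172.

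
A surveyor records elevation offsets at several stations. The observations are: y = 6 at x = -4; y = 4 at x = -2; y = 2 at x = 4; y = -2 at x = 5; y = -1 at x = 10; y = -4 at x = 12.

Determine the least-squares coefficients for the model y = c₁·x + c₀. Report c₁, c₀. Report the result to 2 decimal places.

c₁ = -0.56, c₀ = 3.17

Entries of AᵀA: Σx·x = 305, Σx = 25, Σ1 = 6.
For Aᵀy: Σx·y = -92, Σy = 5.
AᵀA·[c₁, c₀]ᵀ = Aᵀy becomes [[305, 25]; [25, 6]]·[c₁, c₀]ᵀ = [-92, 5]ᵀ.
det = 305·6 − 25² = 1205.
c₁ = ((-92)·6 − 25·5)/1205 = -677/1205; c₀ = (305·5 − 25·(-92))/1205 = 765/241.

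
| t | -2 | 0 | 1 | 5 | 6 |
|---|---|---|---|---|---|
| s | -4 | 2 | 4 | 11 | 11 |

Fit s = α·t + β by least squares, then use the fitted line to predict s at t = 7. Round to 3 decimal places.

ŝ = 14.039

From the data, Σt·t = 66, Σt = 10, Σ1 = 5.
For Aᵀs: Σt·s = 133, Σs = 24.
AᵀA·[α, β]ᵀ = Aᵀs becomes [[66, 10]; [10, 5]]·[α, β]ᵀ = [133, 24]ᵀ.
Determinant 66·5 − 10² = 230.
α = (133·5 − 10·24)/230 = 85/46; β = (66·24 − 10·133)/230 = 127/115.
At t = 7: ŝ = (85/46)·(7) + (127/115)·(1) = 3229/230.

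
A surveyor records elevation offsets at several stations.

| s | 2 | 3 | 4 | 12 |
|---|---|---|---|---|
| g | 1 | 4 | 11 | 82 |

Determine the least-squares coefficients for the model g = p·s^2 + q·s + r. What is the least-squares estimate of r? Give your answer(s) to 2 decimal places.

r = -6.15

Forming XᵀX = [[21089, 1827, 173]; [1827, 173, 21]; [173, 21, 4]] and Xᵀg = [12024, 1042, 98]ᵀ gives XᵀX·[p, q, r]ᵀ = Xᵀg.
Inverting the 3×3 Gram matrix, [p, q, r]ᵀ = [7799/19444, 49265/19444, -59785/9722]ᵀ.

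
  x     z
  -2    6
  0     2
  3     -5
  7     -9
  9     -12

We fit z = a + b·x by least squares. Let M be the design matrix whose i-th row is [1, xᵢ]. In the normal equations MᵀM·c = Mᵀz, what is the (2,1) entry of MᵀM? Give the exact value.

17

Row 2 ↔ basis x, column 1 ↔ basis 1, so (MᵀM)_{2,1} = Σᵢ x = (-2)·(1) + (0)·(1) + (3)·(1) + (7)·(1) + (9)·(1) = 17.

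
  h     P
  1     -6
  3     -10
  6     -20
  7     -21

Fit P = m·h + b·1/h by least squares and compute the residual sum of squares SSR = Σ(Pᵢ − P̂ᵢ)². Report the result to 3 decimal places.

SSR = 2.051

Setting ∂/∂m … = 0 gives: 95·m + 4·b = -303;  4·m + (2045/1764)·b = -47/3.
Determinant 95·(2045/1764) − 4² = 166051/1764.
m = ((-303)·(2045/1764) − 4·(-47/3))/(166051/1764) = -509091/166051; b = (95·(-47/3) − 4·(-303))/(166051/1764) = -487452/166051.
Residuals: 237/166051, 29247/166051, -185232/166051, 146202/166051; SSR = 340506/166051.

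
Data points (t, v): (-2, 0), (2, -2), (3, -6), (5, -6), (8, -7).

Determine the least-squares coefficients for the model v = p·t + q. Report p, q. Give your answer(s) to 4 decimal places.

p = -0.7445, q = -1.8175

Normal-equation sums: Σt·t = 106, Σt = 16, Σ1 = 5.
Moment sums: Σt·v = -108, Σv = -21.
XᵀX·[p, q]ᵀ = Xᵀv becomes [[106, 16]; [16, 5]]·[p, q]ᵀ = [-108, -21]ᵀ.
det = 106·5 − 16² = 274.
p = ((-108)·5 − 16·(-21))/274 = -102/137; q = (106·(-21) − 16·(-108))/274 = -249/137.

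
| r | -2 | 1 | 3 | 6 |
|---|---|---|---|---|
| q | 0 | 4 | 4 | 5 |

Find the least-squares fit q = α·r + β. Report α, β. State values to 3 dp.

α = 0.588, β = 2.074

Forming MᵀM = [[50, 8]; [8, 4]] and Mᵀq = [46, 13]ᵀ gives MᵀM·[α, β]ᵀ = Mᵀq.
Eliminating β: 4·(row 1) − 8·(row 2) gives 136·α = 4·46 − 8·13 = 80, so α = 10/17.
Then β = (13 − 8·(10/17))/4 = 141/68.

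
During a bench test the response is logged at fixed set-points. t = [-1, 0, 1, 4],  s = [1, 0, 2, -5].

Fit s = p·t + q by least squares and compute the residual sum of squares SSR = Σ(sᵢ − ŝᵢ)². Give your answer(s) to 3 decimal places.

SSR = 8.357

Normal-equation sums: Σt·t = 18, Σt = 4, Σ1 = 4.
Moment sums: Σt·s = -19, Σs = -2.
So XᵀX·[p, q]ᵀ = Xᵀs: [[18, 4]; [4, 4]]·[p, q]ᵀ = [-19, -2]ᵀ.
Eliminating q: 4·(row 1) − 4·(row 2) gives 56·p = 4·(-19) − 4·(-2) = -68, so p = -17/14.
Then q = ((-2) − 4·(-17/14))/4 = 5/7.
Residuals: -13/14, -5/7, 5/2, -6/7; SSR = 117/14.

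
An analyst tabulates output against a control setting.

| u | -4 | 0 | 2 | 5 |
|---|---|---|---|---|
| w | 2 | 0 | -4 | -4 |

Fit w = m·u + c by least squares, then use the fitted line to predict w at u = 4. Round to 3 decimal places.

ŵ = -3.895

Sums needed: Σu·u = 45, Σu = 3, Σ1 = 4.
Moment sums: Σu·w = -36, Σw = -6.
Determinant 45·4 − 3² = 171.
m = ((-36)·4 − 3·(-6))/171 = -14/19; c = (45·(-6) − 3·(-36))/171 = -18/19.
At u = 4: ŵ = (-14/19)·(4) + (-18/19)·(1) = -74/19.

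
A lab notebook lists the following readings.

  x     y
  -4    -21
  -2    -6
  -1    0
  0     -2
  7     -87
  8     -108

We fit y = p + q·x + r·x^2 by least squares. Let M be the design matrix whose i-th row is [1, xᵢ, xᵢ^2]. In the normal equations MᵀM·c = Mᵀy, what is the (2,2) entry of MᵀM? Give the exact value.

Row 2 ↔ basis x, column 2 ↔ basis x, so (MᵀM)_{2,2} = Σᵢ (x)·(x) = (-4)·(-4) + (-2)·(-2) + (-1)·(-1) + (0)·(0) + (7)·(7) + (8)·(8) = 134.

134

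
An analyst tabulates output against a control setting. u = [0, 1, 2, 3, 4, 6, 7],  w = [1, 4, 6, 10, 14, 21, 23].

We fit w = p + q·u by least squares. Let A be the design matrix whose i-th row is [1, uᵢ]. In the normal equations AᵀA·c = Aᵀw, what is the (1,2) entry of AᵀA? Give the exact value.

23

Row 1 ↔ basis 1, column 2 ↔ basis u, so (AᵀA)_{1,2} = Σᵢ u = (1)·(0) + (1)·(1) + (1)·(2) + (1)·(3) + (1)·(4) + (1)·(6) + (1)·(7) = 23.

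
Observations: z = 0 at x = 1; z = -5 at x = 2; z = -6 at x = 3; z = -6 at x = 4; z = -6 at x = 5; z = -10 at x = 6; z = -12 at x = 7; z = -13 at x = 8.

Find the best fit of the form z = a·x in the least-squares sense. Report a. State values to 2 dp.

a = -1.62

Setting ∂/∂a … = 0 gives: 204·a = -330.
Hence a = -330 / 204 ≈ -1.61765.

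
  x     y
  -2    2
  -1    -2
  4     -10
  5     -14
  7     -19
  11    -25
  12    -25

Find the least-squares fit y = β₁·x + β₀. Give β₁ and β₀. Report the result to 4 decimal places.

β₁ = -1.9542, β₀ = -3.2353

AᵀA·[β₁, β₀]ᵀ = Aᵀy reads: 360·β₁ + 36·β₀ = -820;  36·β₁ + 7·β₀ = -93.
(Σx·x = 360, Σx = 36, Σ1 = 7, Σx·y = -820, Σy = -93.)
Δ = 360·7 − 36² = 1224.
β₁ = ((-820)·7 − 36·(-93))/1224 = -299/153; β₀ = (360·(-93) − 36·(-820))/1224 = -55/17.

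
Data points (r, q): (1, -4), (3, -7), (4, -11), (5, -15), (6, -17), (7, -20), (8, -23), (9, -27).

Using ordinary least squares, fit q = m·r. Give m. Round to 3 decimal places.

m = -2.893

Normal-equation sums: Σr·r = 281.
For Aᵀq: Σr·q = -813.
So AᵀA·[m]ᵀ = Aᵀq: [[281]]·[m]ᵀ = [-813]ᵀ.
Hence m = -813 / 281 ≈ -2.89324.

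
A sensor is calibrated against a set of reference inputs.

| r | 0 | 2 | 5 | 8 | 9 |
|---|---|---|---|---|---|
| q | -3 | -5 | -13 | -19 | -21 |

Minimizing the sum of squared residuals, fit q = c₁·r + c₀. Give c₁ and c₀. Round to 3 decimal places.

The normal system XᵀX·[c₁, c₀]ᵀ = Xᵀq is [[174, 24]; [24, 5]]·[c₁, c₀]ᵀ = [-416, -61]ᵀ.
Eliminating c₀: 5·(row 1) − 24·(row 2) gives 294·c₁ = 5·(-416) − 24·(-61) = -616, so c₁ = -44/21.
Then c₀ = ((-61) − 24·(-44/21))/5 = -15/7.

c₁ = -2.095, c₀ = -2.143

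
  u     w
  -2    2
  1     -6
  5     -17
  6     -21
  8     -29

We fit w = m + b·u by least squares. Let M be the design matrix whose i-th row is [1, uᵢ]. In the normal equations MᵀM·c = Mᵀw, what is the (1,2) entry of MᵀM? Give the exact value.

Row 1 ↔ basis 1, column 2 ↔ basis u, so (MᵀM)_{1,2} = Σᵢ u = (1)·(-2) + (1)·(1) + (1)·(5) + (1)·(6) + (1)·(8) = 18.

18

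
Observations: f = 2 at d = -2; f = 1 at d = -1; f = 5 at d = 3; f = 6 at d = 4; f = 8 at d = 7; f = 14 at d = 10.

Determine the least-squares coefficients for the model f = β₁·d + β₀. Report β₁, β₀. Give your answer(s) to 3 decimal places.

β₁ = 0.986, β₀ = 2.550

Normal-equation sums: Σd·d = 179, Σd = 21, Σ1 = 6.
Moment sums: Σd·f = 230, Σf = 36.
Δ = 179·6 − 21² = 633.
β₁ = (230·6 − 21·36)/633 = 208/211; β₀ = (179·36 − 21·230)/633 = 538/211.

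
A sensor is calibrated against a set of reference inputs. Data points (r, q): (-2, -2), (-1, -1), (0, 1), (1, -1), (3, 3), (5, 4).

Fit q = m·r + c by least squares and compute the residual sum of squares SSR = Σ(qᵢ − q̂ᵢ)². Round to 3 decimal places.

SSR = 4.598

Sums needed: Σr·r = 40, Σr = 6, Σ1 = 6.
Moment sums: Σr·q = 33, Σq = 4.
Determinant 40·6 − 6² = 204.
m = (33·6 − 6·4)/204 = 29/34; c = (40·4 − 6·33)/204 = -19/102.
Residuals: -11/102, 2/51, 121/102, -5/3, 32/51, -4/51; SSR = 469/102.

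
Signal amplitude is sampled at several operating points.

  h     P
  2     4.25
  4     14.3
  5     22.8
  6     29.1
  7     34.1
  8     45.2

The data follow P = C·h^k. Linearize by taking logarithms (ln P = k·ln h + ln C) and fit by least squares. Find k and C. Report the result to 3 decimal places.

Taking logs, ln P = k·ln h + ln C, so regress ln P on ln h.
Over the data: Σln h = 9.5060, Σ(ln h)² = 16.3136, Σln P = 17.9451, Σln h·ln P = 30.5554.
Normal system: [[16.3136, 9.5060]; [9.5060, 6]]·[k, ln C]ᵀ = [30.5554, 17.9451]ᵀ.
Slope k = (n·Σln h·ln P − Σln h·Σln P)/(n·Σ(ln h)² − (Σln h)²) = (6·30.5554 − 9.5060·17.9451)/7.5177 = 1.69552; ln C = (Σln P − k·Σln h)/n = 0.30458, so C = exp(0.30458) = 1.35606.

k = 1.696, C = 1.356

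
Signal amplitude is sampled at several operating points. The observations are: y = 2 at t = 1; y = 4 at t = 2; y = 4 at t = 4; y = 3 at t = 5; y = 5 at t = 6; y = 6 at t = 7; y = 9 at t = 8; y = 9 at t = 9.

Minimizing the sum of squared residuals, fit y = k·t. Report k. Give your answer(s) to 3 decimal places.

The normal system XᵀX·[k]ᵀ = Xᵀy is [[276]]·[k]ᵀ = [266]ᵀ.
k = 266/276 = 0.963768.

k = 0.964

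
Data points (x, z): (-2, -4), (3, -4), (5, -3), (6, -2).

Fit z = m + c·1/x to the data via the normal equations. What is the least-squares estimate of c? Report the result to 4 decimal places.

c = 0.9151

The normal system MᵀM·[m, c]ᵀ = Mᵀz is [[4, 1/5]; [1/5, 193/450]]·[m, c]ᵀ = [-13, -4/15]ᵀ.
Δ = 4·(193/450) − (1/5)² = 377/225.
m = ((-13)·(193/450) − (1/5)·(-4/15))/(377/225) = -2485/754; c = (4·(-4/15) − (1/5)·(-13))/(377/225) = 345/377.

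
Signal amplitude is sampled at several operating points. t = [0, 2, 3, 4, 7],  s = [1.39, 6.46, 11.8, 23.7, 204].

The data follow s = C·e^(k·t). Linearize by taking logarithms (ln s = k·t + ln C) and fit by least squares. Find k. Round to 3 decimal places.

k = 0.707

With ln sᵢ as the transformed response and tᵢ as the regressor:
Σt = 16.0000, Σ(t)² = 78.0000, Σln s = 13.1466, Σt·ln s = 61.0243.
Normal system: [[78.0000, 16.0000]; [16.0000, 5]]·[k, ln C]ᵀ = [61.0243, 13.1466]ᵀ.
Slope k = (n·Σt·ln s − Σt·Σln s)/(n·Σ(t)² − (Σt)²) = (5·61.0243 − 16.0000·13.1466)/134.0000 = 0.70728; ln C = (Σln s − k·Σt)/n = 0.36603.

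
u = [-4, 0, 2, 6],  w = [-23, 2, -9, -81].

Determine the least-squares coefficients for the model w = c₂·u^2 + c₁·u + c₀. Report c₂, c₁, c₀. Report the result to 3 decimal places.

c₂ = -2.021, c₁ = -1.747, c₀ = 2.288

Compute the Gram sums: Σu^2·u^2 = 1568, Σu^2·u = 160, Σu^2 = 56, Σu·u = 56, Σu = 4, Σ1 = 4.
For Xᵀw: Σu^2·w = -3320, Σu·w = -412, Σw = -111.
Inverting the 3×3 Gram matrix, [c₂, c₁, c₀]ᵀ = [-97/48, -545/312, 119/52]ᵀ.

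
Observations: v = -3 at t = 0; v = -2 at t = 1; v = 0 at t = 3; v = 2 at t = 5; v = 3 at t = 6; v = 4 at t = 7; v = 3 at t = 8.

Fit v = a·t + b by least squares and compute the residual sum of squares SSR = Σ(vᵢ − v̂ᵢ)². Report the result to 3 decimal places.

SSR = 2.433

Compute the Gram sums: Σt·t = 184, Σt = 30, Σ1 = 7.
Moment sums: Σt·v = 78, Σv = 7.
Normal equations: [[184, 30]; [30, 7]]·[a, b]ᵀ = [78, 7]ᵀ.
Determinant 184·7 − 30² = 388.
a = (78·7 − 30·7)/388 = 84/97; b = (184·7 − 30·78)/388 = -263/97.
Residuals: -28/97, -15/97, 11/97, 37/97, 50/97, 63/97, -118/97; SSR = 236/97.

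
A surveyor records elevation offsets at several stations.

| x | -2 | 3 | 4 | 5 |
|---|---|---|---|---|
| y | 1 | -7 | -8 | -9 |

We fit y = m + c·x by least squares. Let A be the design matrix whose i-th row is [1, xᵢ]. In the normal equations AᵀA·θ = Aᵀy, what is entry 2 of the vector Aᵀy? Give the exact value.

Entry 2 ↔ basis x, so (Aᵀy)_{2} = Σᵢ (x)·yᵢ = (-2)·(1) + (3)·(-7) + (4)·(-8) + (5)·(-9) = -100.

-100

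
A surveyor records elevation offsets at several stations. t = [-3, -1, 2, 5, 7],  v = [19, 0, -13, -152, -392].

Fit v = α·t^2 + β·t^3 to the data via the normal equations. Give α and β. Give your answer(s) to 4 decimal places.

α = -1.0138, β = -1.0001

From the data, Σt^2·t^2 = 3124, Σt^2·t^3 = 19720, Σt^3·t^3 = 134068.
For Mᵀv: Σt^2·v = -22889, Σt^3·v = -154073.
Normal equations: [[3124, 19720]; [19720, 134068]]·[α, β]ᵀ = [-22889, -154073]ᵀ.
Determinant 3124·134068 − 19720² = 29950032.
α = ((-22889)·134068 − 19720·(-154073))/29950032 = -361463/356548; β = (3124·(-154073) − 19720·(-22889))/29950032 = -356583/356548.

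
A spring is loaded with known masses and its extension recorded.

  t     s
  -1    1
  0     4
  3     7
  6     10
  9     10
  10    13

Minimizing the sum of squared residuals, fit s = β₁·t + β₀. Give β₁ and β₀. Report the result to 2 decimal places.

β₁ = 0.92, β₀ = 3.34

Forming MᵀM = [[227, 27]; [27, 6]] and Mᵀs = [300, 45]ᵀ gives MᵀM·[β₁, β₀]ᵀ = Mᵀs.
Δ = 227·6 − 27² = 633.
β₁ = (300·6 − 27·45)/633 = 195/211; β₀ = (227·45 − 27·300)/633 = 705/211.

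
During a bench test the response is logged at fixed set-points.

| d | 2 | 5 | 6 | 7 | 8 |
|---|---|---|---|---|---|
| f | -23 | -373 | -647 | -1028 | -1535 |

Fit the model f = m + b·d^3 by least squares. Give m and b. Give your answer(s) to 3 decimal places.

Forming AᵀA = [[5, 1204]; [1204, 442138]] and Aᵀf = [-3606, -1325085]ᵀ gives AᵀA·[m, b]ᵀ = Aᵀf.
Determinant 5·442138 − 1204² = 761074.
m = ((-3606)·442138 − 1204·(-1325085))/761074 = 526356/380537; b = (5·(-1325085) − 1204·(-3606))/761074 = -2283801/761074.

m = 1.383, b = -3.001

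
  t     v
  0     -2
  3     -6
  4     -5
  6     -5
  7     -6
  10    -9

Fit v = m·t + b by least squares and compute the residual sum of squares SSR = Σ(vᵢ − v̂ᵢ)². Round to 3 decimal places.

Compute the Gram sums: Σt·t = 210, Σt = 30, Σ1 = 6.
For Xᵀv: Σt·v = -200, Σv = -33.
Normal equations: [[210, 30]; [30, 6]]·[m, b]ᵀ = [-200, -33]ᵀ.
Δ = 210·6 − 30² = 360.
m = ((-200)·6 − 30·(-33))/360 = -7/12; b = (210·(-33) − 30·(-200))/360 = -31/12.
Residuals: 7/12, -5/3, -1/12, 13/12, 2/3, -7/12; SSR = 61/12.

SSR = 5.083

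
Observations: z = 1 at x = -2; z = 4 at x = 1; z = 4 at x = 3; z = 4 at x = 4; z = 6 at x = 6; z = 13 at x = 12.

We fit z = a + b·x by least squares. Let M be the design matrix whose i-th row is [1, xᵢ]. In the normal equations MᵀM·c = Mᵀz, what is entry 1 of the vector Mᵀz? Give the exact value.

Entry 1 ↔ basis 1, so (Mᵀz)_{1} = Σᵢ zᵢ = (1)·(1) + (1)·(4) + (1)·(4) + (1)·(4) + (1)·(6) + (1)·(13) = 32.

32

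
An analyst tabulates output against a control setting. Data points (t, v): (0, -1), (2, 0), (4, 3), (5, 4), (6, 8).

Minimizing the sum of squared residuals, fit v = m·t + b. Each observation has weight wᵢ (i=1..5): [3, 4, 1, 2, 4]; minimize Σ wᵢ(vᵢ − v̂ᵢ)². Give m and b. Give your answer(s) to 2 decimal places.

Compute the Gram sums: Σwᵢ·t·t = 226, Σwᵢ·t = 46, Σwᵢ·1 = 14.
Moment sums: Σwᵢ·t·v = 244, Σwᵢ·v = 40.
So MᵀWM·[m, b]ᵀ = MᵀWv: [[226, 46]; [46, 14]]·[m, b]ᵀ = [244, 40]ᵀ.
Eliminating b: 14·(row 1) − 46·(row 2) gives 1048·m = 14·244 − 46·40 = 1576, so m = 197/131.
Then b = (40 − 46·(197/131))/14 = -273/131.

m = 1.50, b = -2.08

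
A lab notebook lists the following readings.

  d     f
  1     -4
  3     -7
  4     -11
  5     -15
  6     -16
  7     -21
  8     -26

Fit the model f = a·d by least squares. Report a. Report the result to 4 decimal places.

a = -2.9750

Sums needed: Σd·d = 200.
For Mᵀf: Σd·f = -595.
MᵀM·[a]ᵀ = Mᵀf becomes [[200]]·[a]ᵀ = [-595]ᵀ.
a = (-595)/200 = -2.975.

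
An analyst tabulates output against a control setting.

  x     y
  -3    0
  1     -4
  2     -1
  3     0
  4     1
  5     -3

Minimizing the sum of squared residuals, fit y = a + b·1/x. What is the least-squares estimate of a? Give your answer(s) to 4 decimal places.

a = -0.2773

Entries of MᵀM: Σ1 = 6, Σ1/x = 39/20, Σ1/x·1/x = 5669/3600.
And Σy = -7, Σ1/x·y = -97/20.
Normal equations: [[6, 39/20]; [39/20, 5669/3600]]·[a, b]ᵀ = [-7, -97/20]ᵀ.
det = 6·(5669/3600) − (39/20)² = 271/48.
a = ((-7)·(5669/3600) − (39/20)·(-97/20))/(271/48) = -5636/20325; b = (6·(-97/20) − (39/20)·(-7))/(271/48) = -3708/1355.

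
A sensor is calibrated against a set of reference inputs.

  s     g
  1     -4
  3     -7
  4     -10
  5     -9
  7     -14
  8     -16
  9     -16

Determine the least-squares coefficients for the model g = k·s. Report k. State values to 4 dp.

Entries of MᵀM: Σs·s = 245.
And Σs·g = -480.
So MᵀM·[k]ᵀ = Mᵀg: [[245]]·[k]ᵀ = [-480]ᵀ.
Hence k = -480 / 245 ≈ -1.95918.

k = -1.9592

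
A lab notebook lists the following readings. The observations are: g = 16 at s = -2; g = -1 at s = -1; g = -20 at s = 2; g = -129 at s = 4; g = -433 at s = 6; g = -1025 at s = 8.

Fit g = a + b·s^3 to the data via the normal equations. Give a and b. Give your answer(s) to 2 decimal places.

Forming AᵀA = [[6, 791]; [791, 313025]] and Aᵀg = [-1592, -626871]ᵀ gives AᵀA·[a, b]ᵀ = Aᵀg.
Eliminating b: 313025·(row 1) − 791·(row 2) gives 1252469·a = 313025·(-1592) − 791·(-626871) = -2480839, so a = -2480839/1252469.
Then b = ((-626871) − 791·(-2480839/1252469))/313025 = -2501954/1252469.

a = -1.98, b = -2.00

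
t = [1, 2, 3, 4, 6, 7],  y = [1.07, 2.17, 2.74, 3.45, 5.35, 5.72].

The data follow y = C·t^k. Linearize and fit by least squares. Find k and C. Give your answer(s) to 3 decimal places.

Linearized form: ln y = k·ln t + ln C. From the 6 transformed points,
Sums: Σln t = 6.9157, Σ(ln t)² = 10.6062, Σln y = 6.5098, Σln t·ln y = 9.7597.
Normal system: [[10.6062, 6.9157]; [6.9157, 6]]·[k, ln C]ᵀ = [9.7597, 6.5098]ᵀ.
Slope k = (n·Σln t·ln y − Σln t·Σln y)/(n·Σ(ln t)² − (Σln t)²) = (6·9.7597 − 6.9157·6.5098)/15.8099 = 0.85631; ln C = (Σln y − k·Σln t)/n = 0.09796, so C = exp(0.09796) = 1.10292.

k = 0.856, C = 1.103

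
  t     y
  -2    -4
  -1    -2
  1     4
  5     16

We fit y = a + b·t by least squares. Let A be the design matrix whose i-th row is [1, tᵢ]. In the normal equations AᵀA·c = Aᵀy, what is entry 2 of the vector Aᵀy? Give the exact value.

Entry 2 ↔ basis t, so (Aᵀy)_{2} = Σᵢ (t)·yᵢ = (-2)·(-4) + (-1)·(-2) + (1)·(4) + (5)·(16) = 94.

94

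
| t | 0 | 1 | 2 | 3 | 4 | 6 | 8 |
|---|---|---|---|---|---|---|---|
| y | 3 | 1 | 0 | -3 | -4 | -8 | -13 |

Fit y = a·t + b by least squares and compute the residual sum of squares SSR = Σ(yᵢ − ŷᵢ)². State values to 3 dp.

The normal equations are: 130·a + 24·b = -176;  24·a + 7·b = -24.
(Σt·t = 130, Σt = 24, Σ1 = 7, Σt·y = -176, Σy = -24.)
Δ = 130·7 − 24² = 334.
a = ((-176)·7 − 24·(-24))/334 = -328/167; b = (130·(-24) − 24·(-176))/334 = 552/167.
Residuals: -51/167, -57/167, 104/167, -69/167, 92/167, 80/167, -99/167; SSR = 276/167.

SSR = 1.653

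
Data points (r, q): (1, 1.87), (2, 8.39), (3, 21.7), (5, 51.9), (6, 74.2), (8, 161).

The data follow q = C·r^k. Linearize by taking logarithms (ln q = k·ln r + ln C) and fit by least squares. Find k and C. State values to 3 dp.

Linearized form: ln q = k·ln r + ln C. From the 6 transformed points,
AᵀA = [[11.8122, 7.2724]; [7.2724, 6]], rhs = [29.4945, 19.1678]ᵀ  (here Σln r = 7.2724, Σ(ln r)² = 11.8122, Σln q = 19.1678, Σln r·ln q = 29.4945).
Slope k = (n·Σln r·ln q − Σln r·Σln q)/(n·Σ(ln r)² − (Σln r)²) = (6·29.4945 − 7.2724·19.1678)/17.9853 = 2.08900; ln C = (Σln q − k·Σln r)/n = 0.66263, so C = exp(0.66263) = 1.93988.

k = 2.089, C = 1.940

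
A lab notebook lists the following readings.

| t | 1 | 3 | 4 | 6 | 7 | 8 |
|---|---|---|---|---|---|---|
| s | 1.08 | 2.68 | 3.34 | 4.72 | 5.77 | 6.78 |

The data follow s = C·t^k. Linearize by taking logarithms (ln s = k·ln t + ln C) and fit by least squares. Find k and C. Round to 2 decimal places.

Let Y = ln s. Fitting Y = k·ln t + ln C by least squares:
Over the data: Σln t = 8.3020, Σ(ln t)² = 14.4498, Σln s = 7.4872, Σln t·ln s = 12.9259.
Normal system: [[14.4498, 8.3020]; [8.3020, 6]]·[k, ln C]ᵀ = [12.9259, 7.4872]ᵀ.
Δ = 14.4498·6 − (8.3020)² = 17.7753; k = (12.9259·6 − 8.3020·7.4872)/17.7753 = 0.86616, ln C = (14.4498·7.4872 − 8.3020·12.9259)/17.7753 = 0.04939, so C = exp(0.04939) = 1.05063.

k = 0.87, C = 1.05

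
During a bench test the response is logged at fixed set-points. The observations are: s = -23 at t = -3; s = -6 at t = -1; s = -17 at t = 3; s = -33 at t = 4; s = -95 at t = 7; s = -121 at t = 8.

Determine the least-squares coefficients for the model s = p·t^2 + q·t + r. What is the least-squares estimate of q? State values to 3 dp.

q = 0.688

Sums needed: Σt^2·t^2 = 6916, Σt^2·t = 918, Σt^2 = 148, Σt·t = 148, Σt = 18, Σ1 = 6.
Right-hand side: Σt^2·s = -13293, Σt·s = -1741, Σs = -295.
MᵀM·[p, q, r]ᵀ = Mᵀs becomes [[6916, 918, 148]; [918, 148, 18]; [148, 18, 6]]·[p, q, r]ᵀ = [-13293, -1741, -295]ᵀ.
Solving the 3×3 system (Gaussian elimination) gives p = -239687/123398, q = 1075/1562, r = -204782/61699.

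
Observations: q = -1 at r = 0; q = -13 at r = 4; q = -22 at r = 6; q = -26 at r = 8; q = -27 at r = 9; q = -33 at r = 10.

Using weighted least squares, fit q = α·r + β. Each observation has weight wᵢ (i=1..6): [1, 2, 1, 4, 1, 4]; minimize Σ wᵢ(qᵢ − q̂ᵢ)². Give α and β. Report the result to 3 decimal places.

α = -3.169, β = -0.844

With design matrix A, AᵀWA = [[805, 95]; [95, 13]] and AᵀWq = [-2631, -312]ᵀ.
det = 805·13 − 95² = 1440.
α = ((-2631)·13 − 95·(-312))/1440 = -507/160; β = (805·(-312) − 95·(-2631))/1440 = -27/32.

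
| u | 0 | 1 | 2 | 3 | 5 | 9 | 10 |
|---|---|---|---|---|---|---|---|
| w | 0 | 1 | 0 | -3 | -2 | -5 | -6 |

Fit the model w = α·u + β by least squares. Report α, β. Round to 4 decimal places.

Entries of MᵀM: Σu·u = 220, Σu = 30, Σ1 = 7.
And Σu·w = -123, Σw = -15.
Normal equations: [[220, 30]; [30, 7]]·[α, β]ᵀ = [-123, -15]ᵀ.
Determinant 220·7 − 30² = 640.
α = ((-123)·7 − 30·(-15))/640 = -411/640; β = (220·(-15) − 30·(-123))/640 = 39/64.

α = -0.6422, β = 0.6094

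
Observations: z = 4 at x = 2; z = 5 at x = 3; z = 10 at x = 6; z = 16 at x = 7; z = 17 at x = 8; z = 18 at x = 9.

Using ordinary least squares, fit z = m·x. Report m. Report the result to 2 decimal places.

m = 2.03

Compute the Gram sums: Σx·x = 243.
Right-hand side: Σx·z = 493.
m = 493/243 = 2.02881.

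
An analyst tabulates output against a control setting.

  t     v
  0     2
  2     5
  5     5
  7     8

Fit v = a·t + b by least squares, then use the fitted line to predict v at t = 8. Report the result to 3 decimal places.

v̂ = 8.259

The normal equations are: 78·a + 14·b = 91;  14·a + 4·b = 20.
(Σt·t = 78, Σt = 14, Σ1 = 4, Σt·v = 91, Σv = 20.)
Δ = 78·4 − 14² = 116.
a = (91·4 − 14·20)/116 = 21/29; b = (78·20 − 14·91)/116 = 143/58.
At t = 8: v̂ = (21/29)·(8) + (143/58)·(1) = 479/58.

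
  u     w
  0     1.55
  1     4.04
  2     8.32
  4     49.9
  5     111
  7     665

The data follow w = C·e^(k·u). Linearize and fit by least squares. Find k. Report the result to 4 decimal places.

Linearized form: ln w = k·u + ln C. From the 6 transformed points,
Over the data: Σu = 19.0000, Σ(u)² = 95.0000, Σln w = 19.0725, Σu·ln w = 90.3198.
Normal system: [[95.0000, 19.0000]; [19.0000, 6]]·[k, ln C]ᵀ = [90.3198, 19.0725]ᵀ.
Slope k = (n·Σu·ln w − Σu·Σln w)/(n·Σ(u)² − (Σu)²) = (6·90.3198 − 19.0000·19.0725)/209.0000 = 0.85905; ln C = (Σln w − k·Σu)/n = 0.45843.

k = 0.8590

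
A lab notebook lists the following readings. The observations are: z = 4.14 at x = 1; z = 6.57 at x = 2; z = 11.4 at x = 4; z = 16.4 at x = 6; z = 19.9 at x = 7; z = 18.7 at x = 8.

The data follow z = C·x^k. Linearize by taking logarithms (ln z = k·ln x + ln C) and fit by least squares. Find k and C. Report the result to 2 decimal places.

Taking logs, ln z = k·ln x + ln C, so regress ln z on ln x.
Σln x = 7.8966, Σ(ln x)² = 13.7233, Σln z = 14.4533, Σln x·ln z = 21.6000.
Equations: 13.7233·k + 7.8966·ln C = 21.6000;  7.8966·k + 6·ln C = 14.4533.
Solving (det = 19.9843): k = 0.77402, ln C = 1.39021, so C = exp(1.39021) = 4.01569.

k = 0.77, C = 4.02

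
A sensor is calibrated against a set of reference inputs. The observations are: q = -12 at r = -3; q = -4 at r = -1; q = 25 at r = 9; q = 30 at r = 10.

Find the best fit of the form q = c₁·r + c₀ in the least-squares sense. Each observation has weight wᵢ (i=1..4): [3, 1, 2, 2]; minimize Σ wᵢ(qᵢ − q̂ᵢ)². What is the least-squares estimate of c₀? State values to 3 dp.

c₀ = -2.241

Compute the Gram sums: Σwᵢ·r·r = 390, Σwᵢ·r = 28, Σwᵢ·1 = 8.
Right-hand side: Σwᵢ·r·q = 1162, Σwᵢ·q = 70.
So AᵀWA·[c₁, c₀]ᵀ = AᵀWq: [[390, 28]; [28, 8]]·[c₁, c₀]ᵀ = [1162, 70]ᵀ.
Eliminating c₀: 8·(row 1) − 28·(row 2) gives 2336·c₁ = 8·1162 − 28·70 = 7336, so c₁ = 917/292.
Then c₀ = (70 − 28·(917/292))/8 = -1309/584.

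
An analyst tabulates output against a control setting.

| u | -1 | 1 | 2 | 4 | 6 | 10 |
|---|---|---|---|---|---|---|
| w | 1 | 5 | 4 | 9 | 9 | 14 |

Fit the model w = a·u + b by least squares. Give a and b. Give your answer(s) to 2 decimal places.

The normal system XᵀX·[a, b]ᵀ = Xᵀw is [[158, 22]; [22, 6]]·[a, b]ᵀ = [242, 42]ᵀ.
Eliminating b: 6·(row 1) − 22·(row 2) gives 464·a = 6·242 − 22·42 = 528, so a = 33/29.
Then b = (42 − 22·(33/29))/6 = 82/29.

a = 1.14, b = 2.83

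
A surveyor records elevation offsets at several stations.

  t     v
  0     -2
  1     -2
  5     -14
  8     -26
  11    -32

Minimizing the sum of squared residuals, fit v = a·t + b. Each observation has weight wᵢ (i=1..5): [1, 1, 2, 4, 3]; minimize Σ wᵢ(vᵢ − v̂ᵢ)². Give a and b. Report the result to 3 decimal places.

a = -2.947, b = -0.728

Setting ∂/∂a … = 0 gives: 670·a + 76·b = -2030;  76·a + 11·b = -232.
(Σwᵢ·t·t = 670, Σwᵢ·t = 76, Σwᵢ·1 = 11, Σwᵢ·t·v = -2030, Σwᵢ·v = -232.)
Eliminating b: 11·(row 1) − 76·(row 2) gives 1594·a = 11·(-2030) − 76·(-232) = -4698, so a = -2349/797.
Then b = ((-232) − 76·(-2349/797))/11 = -580/797.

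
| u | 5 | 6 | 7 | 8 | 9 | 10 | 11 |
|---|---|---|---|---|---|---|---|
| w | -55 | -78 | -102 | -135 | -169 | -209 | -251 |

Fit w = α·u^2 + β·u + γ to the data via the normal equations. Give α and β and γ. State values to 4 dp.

Sums needed: Σu^2·u^2 = 39620, Σu^2·u = 4256, Σu^2 = 476, Σu·u = 476, Σu = 56, Σ1 = 7.
Right-hand side: Σu^2·w = -82781, Σu·w = -8909, Σw = -999.
Row-reducing yields α = -59/28, β = 27/28, γ = -50/7.

α = -2.1071, β = 0.9643, γ = -7.1429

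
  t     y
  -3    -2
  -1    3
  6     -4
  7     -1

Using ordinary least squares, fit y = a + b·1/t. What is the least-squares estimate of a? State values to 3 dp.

a = -2.189

Entries of MᵀM: Σ1 = 4, Σ1/t = -43/42, Σ1/t·1/t = 2045/1764.
For Mᵀy: Σy = -4, Σ1/t·y = -22/7.
Normal equations: [[4, -43/42]; [-43/42, 2045/1764]]·[a, b]ᵀ = [-4, -22/7]ᵀ.
Δ = 4·(2045/1764) − (-43/42)² = 6331/1764.
a = ((-4)·(2045/1764) − (-43/42)·(-22/7))/(6331/1764) = -13856/6331; b = (4·(-22/7) − (-43/42)·(-4))/(6331/1764) = -29400/6331.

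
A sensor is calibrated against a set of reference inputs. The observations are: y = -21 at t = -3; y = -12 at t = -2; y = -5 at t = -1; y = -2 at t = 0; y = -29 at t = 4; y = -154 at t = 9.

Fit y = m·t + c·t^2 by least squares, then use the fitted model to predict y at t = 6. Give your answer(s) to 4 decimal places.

The normal system XᵀX·[m, c]ᵀ = Xᵀy is [[111, 757]; [757, 6915]]·[m, c]ᵀ = [-1410, -13180]ᵀ.
Determinant 111·6915 − 757² = 194516.
m = ((-1410)·6915 − 757·(-13180))/194516 = 113555/97258; c = (111·(-13180) − 757·(-1410))/194516 = -197805/97258.
At t = 6: ŷ = (113555/97258)·(6) + (-197805/97258)·(36) = -459975/6947.

ŷ = -66.2120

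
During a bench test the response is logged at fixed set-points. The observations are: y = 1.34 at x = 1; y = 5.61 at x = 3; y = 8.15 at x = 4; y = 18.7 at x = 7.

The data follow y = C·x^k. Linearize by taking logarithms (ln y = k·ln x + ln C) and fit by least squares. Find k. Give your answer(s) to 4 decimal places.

Taking logs, ln y = k·ln x + ln C, so regress ln y on ln x.
AᵀA = [[6.9153, 4.4308]; [4.4308, 4]], rhs = [10.5017, 7.0438]ᵀ  (here Σln x = 4.4308, Σ(ln x)² = 6.9153, Σln y = 7.0438, Σln x·ln y = 10.5017).
Δ = 6.9153·4 − (4.4308)² = 8.0292; k = (10.5017·4 − 4.4308·7.0438)/8.0292 = 1.34476, ln C = (6.9153·7.0438 − 4.4308·10.5017)/8.0292 = 0.27135.

k = 1.3448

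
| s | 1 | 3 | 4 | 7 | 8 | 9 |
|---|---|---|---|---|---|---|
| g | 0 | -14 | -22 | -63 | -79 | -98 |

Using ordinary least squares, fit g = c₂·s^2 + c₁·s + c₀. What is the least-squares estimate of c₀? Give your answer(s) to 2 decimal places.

c₀ = 3.83

From the data, Σs^2·s^2 = 13396, Σs^2·s = 1676, Σs^2 = 220, Σs·s = 220, Σs = 32, Σ1 = 6.
Right-hand side: Σs^2·g = -16559, Σs·g = -2085, Σg = -276.
Normal equations: [[13396, 1676, 220]; [1676, 220, 32]; [220, 32, 6]]·[c₂, c₁, c₀]ᵀ = [-16559, -2085, -276]ᵀ.
Row-reducing yields c₂ = -3571/3840, c₁ = -11329/3840, c₀ = 2453/640.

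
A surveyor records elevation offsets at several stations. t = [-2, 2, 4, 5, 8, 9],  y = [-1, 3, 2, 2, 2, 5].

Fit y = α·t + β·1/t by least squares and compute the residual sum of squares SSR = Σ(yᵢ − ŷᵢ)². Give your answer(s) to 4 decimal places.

SSR = 5.6697

Normal-equation sums: Σt·t = 194, Σt·1/t = 6, Σ1/t·1/t = 81709/129600.
Moment sums: Σt·y = 87, Σ1/t·y = 667/180.
XᵀX·[α, β]ᵀ = Xᵀy becomes [[194, 6]; [6, 81709/129600]]·[α, β]ᵀ = [87, 667/180]ᵀ.
Determinant 194·(81709/129600) − 6² = 5592973/64800.
α = (87·(81709/129600) − 6·(667/180))/(5592973/64800) = 4227243/11185946; β = (194·(667/180) − 6·87)/(5592973/64800) = 12757680/5592973.
Residuals: 5013110/5592973, 6172836/5592973, -457960/5592973, -3867395/11185946, -385144/294367, 15049503/11185946; SSR = 63420737/11185946.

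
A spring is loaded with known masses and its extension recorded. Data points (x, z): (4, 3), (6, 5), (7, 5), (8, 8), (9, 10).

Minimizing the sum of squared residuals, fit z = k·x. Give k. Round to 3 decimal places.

k = 0.939

Forming MᵀM = [[246]] and Mᵀz = [231]ᵀ gives MᵀM·[k]ᵀ = Mᵀz.
k = 231/246 = 0.939024.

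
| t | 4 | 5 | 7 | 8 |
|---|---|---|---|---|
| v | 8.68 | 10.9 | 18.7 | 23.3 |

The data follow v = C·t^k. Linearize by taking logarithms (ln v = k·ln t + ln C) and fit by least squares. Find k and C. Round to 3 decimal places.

Linearized form: ln v = k·ln t + ln C. From the 4 transformed points,
Over the data: Σln t = 7.0211, Σ(ln t)² = 12.6227, Σln v = 10.6268, Σln t·ln v = 19.0860.
Normal system: [[12.6227, 7.0211]; [7.0211, 4]]·[k, ln C]ᵀ = [19.0860, 10.6268]ᵀ.
Solving (det = 1.1954): k = 1.44960, ln C = 0.11225, so C = exp(0.11225) = 1.11879.

k = 1.450, C = 1.119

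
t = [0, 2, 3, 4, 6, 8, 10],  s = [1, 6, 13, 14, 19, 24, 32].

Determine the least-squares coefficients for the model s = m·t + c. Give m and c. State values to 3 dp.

AᵀA·[m, c]ᵀ = Aᵀs reads: 229·m + 33·c = 733;  33·m + 7·c = 109.
(Σt·t = 229, Σt = 33, Σ1 = 7, Σt·s = 733, Σs = 109.)
det = 229·7 − 33² = 514.
m = (733·7 − 33·109)/514 = 767/257; c = (229·109 − 33·733)/514 = 386/257.

m = 2.984, c = 1.502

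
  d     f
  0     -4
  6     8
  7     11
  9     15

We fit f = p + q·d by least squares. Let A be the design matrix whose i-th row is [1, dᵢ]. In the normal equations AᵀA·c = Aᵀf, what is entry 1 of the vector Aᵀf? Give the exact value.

Entry 1 ↔ basis 1, so (Aᵀf)_{1} = Σᵢ fᵢ = (1)·(-4) + (1)·(8) + (1)·(11) + (1)·(15) = 30.

30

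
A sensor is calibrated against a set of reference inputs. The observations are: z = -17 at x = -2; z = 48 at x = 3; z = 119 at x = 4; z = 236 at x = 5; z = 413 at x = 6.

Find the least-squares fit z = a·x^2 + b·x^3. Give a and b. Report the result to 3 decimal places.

a = -0.571, b = 2.005

Sums needed: Σx^2·x^2 = 2274, Σx^2·x^3 = 12136, Σx^3·x^3 = 67170.
And Σx^2·z = 23036, Σx^3·z = 127756.
MᵀM·[a, b]ᵀ = Mᵀz becomes [[2274, 12136]; [12136, 67170]]·[a, b]ᵀ = [23036, 127756]ᵀ.
Δ = 2274·67170 − 12136² = 5462084.
a = (23036·67170 − 12136·127756)/5462084 = -779674/1365521; b = (2274·127756 − 12136·23036)/5462084 = 2738062/1365521.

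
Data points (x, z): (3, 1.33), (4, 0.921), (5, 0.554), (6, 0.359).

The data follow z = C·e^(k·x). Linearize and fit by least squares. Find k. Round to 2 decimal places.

k = -0.44

With ln zᵢ as the transformed response and xᵢ as the regressor:
Σx = 18.0000, Σ(x)² = 86.0000, Σln z = -1.4121, Σx·ln z = -8.5732.
Equations: 86.0000·k + 18.0000·ln C = -8.5732;  18.0000·k + 4·ln C = -1.4121.
Slope k = (n·Σx·ln z − Σx·Σln z)/(n·Σ(x)² − (Σx)²) = (4·-8.5732 − 18.0000·-1.4121)/20.0000 = -0.44371; ln C = (Σln z − k·Σx)/n = 1.64367.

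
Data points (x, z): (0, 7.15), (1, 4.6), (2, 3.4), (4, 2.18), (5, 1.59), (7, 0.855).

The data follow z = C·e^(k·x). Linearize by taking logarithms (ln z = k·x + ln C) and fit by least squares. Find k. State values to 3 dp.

k = -0.289

Let Y = ln z. Fitting Y = k·x + ln C by least squares:
Σx = 19.0000, Σ(x)² = 95.0000, Σln z = 5.8033, Σx·ln z = 8.3130.
Equations: 95.0000·k + 19.0000·ln C = 8.3130;  19.0000·k + 6·ln C = 5.8033.
Δ = 95.0000·6 − (19.0000)² = 209.0000; k = (8.3130·6 − 19.0000·5.8033)/209.0000 = -0.28893, ln C = (95.0000·5.8033 − 19.0000·8.3130)/209.0000 = 1.88216.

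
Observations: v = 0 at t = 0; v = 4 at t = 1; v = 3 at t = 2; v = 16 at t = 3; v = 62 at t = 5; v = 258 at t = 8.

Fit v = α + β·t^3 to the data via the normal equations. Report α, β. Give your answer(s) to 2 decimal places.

α = 0.92, β = 0.50

Compute the Gram sums: Σ1 = 6, Σt^3 = 673, Σt^3·t^3 = 278563.
Moment sums: Σv = 343, Σt^3·v = 140306.
Normal equations: [[6, 673]; [673, 278563]]·[α, β]ᵀ = [343, 140306]ᵀ.
det = 6·278563 − 673² = 1218449.
α = (343·278563 − 673·140306)/1218449 = 1121171/1218449; β = (6·140306 − 673·343)/1218449 = 610997/1218449.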